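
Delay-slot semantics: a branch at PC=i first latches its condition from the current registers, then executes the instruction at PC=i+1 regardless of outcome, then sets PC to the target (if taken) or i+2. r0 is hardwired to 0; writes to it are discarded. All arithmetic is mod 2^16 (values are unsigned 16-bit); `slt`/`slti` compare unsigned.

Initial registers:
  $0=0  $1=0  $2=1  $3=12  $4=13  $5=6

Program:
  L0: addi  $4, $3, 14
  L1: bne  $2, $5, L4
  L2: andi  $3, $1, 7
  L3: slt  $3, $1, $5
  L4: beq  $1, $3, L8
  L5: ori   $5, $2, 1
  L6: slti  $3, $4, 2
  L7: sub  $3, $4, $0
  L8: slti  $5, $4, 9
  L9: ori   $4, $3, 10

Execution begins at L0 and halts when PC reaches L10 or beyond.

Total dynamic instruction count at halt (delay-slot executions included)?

7

  step pc=0: addi  $4, $3, 14  regs=(0,0,1,12,26,6)
  step pc=1: bne  $2, $5, L4  cond=T  regs=(0,0,1,12,26,6)
  step pc=2: andi  $3, $1, 7  regs=(0,0,1,0,26,6)
  step pc=4: beq  $1, $3, L8  cond=T  regs=(0,0,1,0,26,6)
  step pc=5: ori   $5, $2, 1  regs=(0,0,1,0,26,1)
  step pc=8: slti  $5, $4, 9  regs=(0,0,1,0,26,0)
  step pc=9: ori   $4, $3, 10  regs=(0,0,1,0,10,0)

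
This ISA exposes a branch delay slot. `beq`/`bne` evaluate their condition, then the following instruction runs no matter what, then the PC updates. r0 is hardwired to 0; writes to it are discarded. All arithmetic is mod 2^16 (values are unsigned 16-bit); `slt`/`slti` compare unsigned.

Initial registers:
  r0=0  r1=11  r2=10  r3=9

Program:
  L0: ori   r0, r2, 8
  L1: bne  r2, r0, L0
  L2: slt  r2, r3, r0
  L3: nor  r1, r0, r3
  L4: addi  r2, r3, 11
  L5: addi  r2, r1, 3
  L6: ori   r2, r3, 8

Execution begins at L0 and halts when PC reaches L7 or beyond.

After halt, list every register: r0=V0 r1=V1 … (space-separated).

r0=0 r1=65526 r2=9 r3=9

  step pc=0: ori   r0, r2, 8  regs=(0,11,10,9)
  step pc=1: bne  r2, r0, L0  cond=T  regs=(0,11,10,9)
  step pc=2: slt  r2, r3, r0  regs=(0,11,0,9)
  step pc=0: ori   r0, r2, 8  regs=(0,11,0,9)
  step pc=1: bne  r2, r0, L0  cond=F  regs=(0,11,0,9)
  step pc=2: slt  r2, r3, r0  regs=(0,11,0,9)
  step pc=3: nor  r1, r0, r3  regs=(0,65526,0,9)
  step pc=4: addi  r2, r3, 11  regs=(0,65526,20,9)
  step pc=5: addi  r2, r1, 3  regs=(0,65526,65529,9)
  step pc=6: ori   r2, r3, 8  regs=(0,65526,9,9)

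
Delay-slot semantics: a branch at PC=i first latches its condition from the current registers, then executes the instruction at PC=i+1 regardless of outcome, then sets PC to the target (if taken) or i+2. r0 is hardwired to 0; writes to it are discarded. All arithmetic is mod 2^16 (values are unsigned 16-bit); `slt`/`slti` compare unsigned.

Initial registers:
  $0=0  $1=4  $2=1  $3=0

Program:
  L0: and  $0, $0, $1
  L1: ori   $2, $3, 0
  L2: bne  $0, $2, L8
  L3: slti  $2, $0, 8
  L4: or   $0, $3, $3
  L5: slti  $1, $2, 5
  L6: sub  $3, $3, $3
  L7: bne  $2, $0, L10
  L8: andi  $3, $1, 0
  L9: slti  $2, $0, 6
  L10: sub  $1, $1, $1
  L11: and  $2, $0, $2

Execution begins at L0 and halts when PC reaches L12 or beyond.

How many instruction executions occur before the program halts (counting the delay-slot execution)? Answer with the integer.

#0 and  $0, $0, $1 ; 0/4/1/0
#1 ori   $2, $3, 0 ; 0/4/0/0
#2 bne  $0, $2, L8 ; 0/4/0/0 ; →fallthru
#3 slti  $2, $0, 8 ; 0/4/1/0
#4 or   $0, $3, $3 ; 0/4/1/0
#5 slti  $1, $2, 5 ; 0/1/1/0
#6 sub  $3, $3, $3 ; 0/1/1/0
#7 bne  $2, $0, L10 ; 0/1/1/0 ; →target
#8 andi  $3, $1, 0 ; 0/1/1/0
#10 sub  $1, $1, $1 ; 0/0/1/0
#11 and  $2, $0, $2 ; 0/0/0/0

11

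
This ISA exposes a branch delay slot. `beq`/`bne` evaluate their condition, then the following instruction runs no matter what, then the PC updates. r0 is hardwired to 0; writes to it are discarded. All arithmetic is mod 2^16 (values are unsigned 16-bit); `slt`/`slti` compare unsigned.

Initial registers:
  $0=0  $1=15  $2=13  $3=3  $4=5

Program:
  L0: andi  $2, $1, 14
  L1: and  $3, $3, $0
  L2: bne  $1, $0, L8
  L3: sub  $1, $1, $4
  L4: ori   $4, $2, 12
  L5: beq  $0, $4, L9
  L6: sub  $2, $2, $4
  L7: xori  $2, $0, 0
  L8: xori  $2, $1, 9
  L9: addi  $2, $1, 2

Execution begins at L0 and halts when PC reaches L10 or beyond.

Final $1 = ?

10

[0] andi  $2, $1, 14  →  {$0:0, $1:15, $2:14, $3:3, $4:5}
[1] and  $3, $3, $0  →  {$0:0, $1:15, $2:14, $3:0, $4:5}
[2] bne  $1, $0, L8  →  {$0:0, $1:15, $2:14, $3:0, $4:5}  ⟨branch taken⟩
[3] sub  $1, $1, $4  →  {$0:0, $1:10, $2:14, $3:0, $4:5}
[8] xori  $2, $1, 9  →  {$0:0, $1:10, $2:3, $3:0, $4:5}
[9] addi  $2, $1, 2  →  {$0:0, $1:10, $2:12, $3:0, $4:5}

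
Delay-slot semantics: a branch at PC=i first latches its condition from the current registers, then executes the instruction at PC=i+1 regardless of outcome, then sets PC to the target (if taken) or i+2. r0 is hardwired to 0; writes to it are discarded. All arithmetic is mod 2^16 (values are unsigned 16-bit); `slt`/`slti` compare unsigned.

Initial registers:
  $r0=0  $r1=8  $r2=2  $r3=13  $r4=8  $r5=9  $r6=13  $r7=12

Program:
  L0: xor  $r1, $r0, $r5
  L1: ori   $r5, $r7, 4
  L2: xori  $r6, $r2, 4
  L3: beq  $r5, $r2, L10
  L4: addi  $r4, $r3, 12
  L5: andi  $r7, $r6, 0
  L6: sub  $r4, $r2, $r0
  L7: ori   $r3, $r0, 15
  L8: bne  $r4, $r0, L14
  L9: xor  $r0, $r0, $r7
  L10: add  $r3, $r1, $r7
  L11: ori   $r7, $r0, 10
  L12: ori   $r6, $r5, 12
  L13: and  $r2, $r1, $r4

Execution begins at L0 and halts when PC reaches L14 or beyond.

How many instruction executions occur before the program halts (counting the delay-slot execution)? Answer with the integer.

  step pc=0: xor  $r1, $r0, $r5  regs=(0,9,2,13,8,9,13,12)
  step pc=1: ori   $r5, $r7, 4  regs=(0,9,2,13,8,12,13,12)
  step pc=2: xori  $r6, $r2, 4  regs=(0,9,2,13,8,12,6,12)
  step pc=3: beq  $r5, $r2, L10  cond=F  regs=(0,9,2,13,8,12,6,12)
  step pc=4: addi  $r4, $r3, 12  regs=(0,9,2,13,25,12,6,12)
  step pc=5: andi  $r7, $r6, 0  regs=(0,9,2,13,25,12,6,0)
  step pc=6: sub  $r4, $r2, $r0  regs=(0,9,2,13,2,12,6,0)
  step pc=7: ori   $r3, $r0, 15  regs=(0,9,2,15,2,12,6,0)
  step pc=8: bne  $r4, $r0, L14  cond=T  regs=(0,9,2,15,2,12,6,0)
  step pc=9: xor  $r0, $r0, $r7  regs=(0,9,2,15,2,12,6,0)

10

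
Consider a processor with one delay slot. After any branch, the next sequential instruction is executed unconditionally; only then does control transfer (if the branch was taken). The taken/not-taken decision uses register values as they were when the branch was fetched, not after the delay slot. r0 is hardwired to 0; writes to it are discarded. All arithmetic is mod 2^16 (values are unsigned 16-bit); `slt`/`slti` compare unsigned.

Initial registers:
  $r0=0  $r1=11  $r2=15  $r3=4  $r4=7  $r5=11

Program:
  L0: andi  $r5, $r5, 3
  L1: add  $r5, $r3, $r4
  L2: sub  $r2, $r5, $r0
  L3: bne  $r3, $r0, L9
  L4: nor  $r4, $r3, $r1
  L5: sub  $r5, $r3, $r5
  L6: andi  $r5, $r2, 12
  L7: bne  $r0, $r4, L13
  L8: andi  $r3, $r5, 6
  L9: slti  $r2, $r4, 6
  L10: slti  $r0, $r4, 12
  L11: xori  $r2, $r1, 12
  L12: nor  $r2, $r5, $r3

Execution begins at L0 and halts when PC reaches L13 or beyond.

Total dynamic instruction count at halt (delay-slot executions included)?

9

#0 andi  $r5, $r5, 3 ; 0/11/15/4/7/3
#1 add  $r5, $r3, $r4 ; 0/11/15/4/7/11
#2 sub  $r2, $r5, $r0 ; 0/11/11/4/7/11
#3 bne  $r3, $r0, L9 ; 0/11/11/4/7/11 ; →target
#4 nor  $r4, $r3, $r1 ; 0/11/11/4/65520/11
#9 slti  $r2, $r4, 6 ; 0/11/0/4/65520/11
#10 slti  $r0, $r4, 12 ; 0/11/0/4/65520/11
#11 xori  $r2, $r1, 12 ; 0/11/7/4/65520/11
#12 nor  $r2, $r5, $r3 ; 0/11/65520/4/65520/11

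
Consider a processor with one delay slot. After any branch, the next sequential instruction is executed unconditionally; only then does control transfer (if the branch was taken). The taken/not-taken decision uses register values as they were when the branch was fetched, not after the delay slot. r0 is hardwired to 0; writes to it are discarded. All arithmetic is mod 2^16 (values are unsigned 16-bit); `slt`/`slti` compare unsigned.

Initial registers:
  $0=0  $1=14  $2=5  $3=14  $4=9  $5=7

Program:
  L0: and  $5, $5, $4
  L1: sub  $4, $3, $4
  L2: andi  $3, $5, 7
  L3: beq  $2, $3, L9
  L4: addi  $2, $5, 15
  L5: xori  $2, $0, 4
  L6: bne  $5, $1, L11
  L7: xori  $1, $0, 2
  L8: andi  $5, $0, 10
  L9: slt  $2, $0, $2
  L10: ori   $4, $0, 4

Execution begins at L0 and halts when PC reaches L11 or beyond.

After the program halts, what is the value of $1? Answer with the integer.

2

PC=0  and  $5, $5, $4        | $0=0 $1=14 $2=5 $3=14 $4=9 $5=1
PC=1  sub  $4, $3, $4        | $0=0 $1=14 $2=5 $3=14 $4=5 $5=1
PC=2  andi  $3, $5, 7        | $0=0 $1=14 $2=5 $3=1 $4=5 $5=1
PC=3  beq  $2, $3, L9        | $0=0 $1=14 $2=5 $3=1 $4=5 $5=1  [not taken]
PC=4  addi  $2, $5, 15       | $0=0 $1=14 $2=16 $3=1 $4=5 $5=1
PC=5  xori  $2, $0, 4        | $0=0 $1=14 $2=4 $3=1 $4=5 $5=1
PC=6  bne  $5, $1, L11       | $0=0 $1=14 $2=4 $3=1 $4=5 $5=1  [TAKEN]
PC=7  xori  $1, $0, 2        | $0=0 $1=2 $2=4 $3=1 $4=5 $5=1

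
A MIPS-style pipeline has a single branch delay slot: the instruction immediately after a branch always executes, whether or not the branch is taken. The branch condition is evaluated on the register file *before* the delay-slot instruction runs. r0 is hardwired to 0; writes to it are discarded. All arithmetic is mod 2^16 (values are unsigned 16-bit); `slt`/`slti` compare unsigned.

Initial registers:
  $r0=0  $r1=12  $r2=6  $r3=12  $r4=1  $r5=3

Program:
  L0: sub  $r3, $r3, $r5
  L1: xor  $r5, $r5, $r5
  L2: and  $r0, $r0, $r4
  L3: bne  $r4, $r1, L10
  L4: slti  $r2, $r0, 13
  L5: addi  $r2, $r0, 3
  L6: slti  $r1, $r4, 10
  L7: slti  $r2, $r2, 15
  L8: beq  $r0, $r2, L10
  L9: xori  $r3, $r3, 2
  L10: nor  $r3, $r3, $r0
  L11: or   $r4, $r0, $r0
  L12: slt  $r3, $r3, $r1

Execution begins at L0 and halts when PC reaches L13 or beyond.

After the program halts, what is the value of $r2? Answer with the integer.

1

  step pc=0: sub  $r3, $r3, $r5  regs=(0,12,6,9,1,3)
  step pc=1: xor  $r5, $r5, $r5  regs=(0,12,6,9,1,0)
  step pc=2: and  $r0, $r0, $r4  regs=(0,12,6,9,1,0)
  step pc=3: bne  $r4, $r1, L10  cond=T  regs=(0,12,6,9,1,0)
  step pc=4: slti  $r2, $r0, 13  regs=(0,12,1,9,1,0)
  step pc=10: nor  $r3, $r3, $r0  regs=(0,12,1,65526,1,0)
  step pc=11: or   $r4, $r0, $r0  regs=(0,12,1,65526,0,0)
  step pc=12: slt  $r3, $r3, $r1  regs=(0,12,1,0,0,0)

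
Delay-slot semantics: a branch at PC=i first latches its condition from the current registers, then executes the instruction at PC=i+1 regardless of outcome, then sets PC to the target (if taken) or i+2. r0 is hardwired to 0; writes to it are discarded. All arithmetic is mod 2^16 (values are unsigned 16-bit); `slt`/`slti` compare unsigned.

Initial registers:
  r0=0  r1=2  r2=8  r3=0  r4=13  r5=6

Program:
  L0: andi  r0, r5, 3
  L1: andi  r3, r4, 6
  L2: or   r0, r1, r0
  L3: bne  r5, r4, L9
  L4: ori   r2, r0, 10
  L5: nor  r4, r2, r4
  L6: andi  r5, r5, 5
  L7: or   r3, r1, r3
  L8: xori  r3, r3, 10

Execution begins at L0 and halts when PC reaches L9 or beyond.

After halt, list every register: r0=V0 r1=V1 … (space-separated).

r0=0 r1=2 r2=10 r3=4 r4=13 r5=6

PC=0  andi  r0, r5, 3        | r0=0 r1=2 r2=8 r3=0 r4=13 r5=6
PC=1  andi  r3, r4, 6        | r0=0 r1=2 r2=8 r3=4 r4=13 r5=6
PC=2  or   r0, r1, r0        | r0=0 r1=2 r2=8 r3=4 r4=13 r5=6
PC=3  bne  r5, r4, L9        | r0=0 r1=2 r2=8 r3=4 r4=13 r5=6  [TAKEN]
PC=4  ori   r2, r0, 10       | r0=0 r1=2 r2=10 r3=4 r4=13 r5=6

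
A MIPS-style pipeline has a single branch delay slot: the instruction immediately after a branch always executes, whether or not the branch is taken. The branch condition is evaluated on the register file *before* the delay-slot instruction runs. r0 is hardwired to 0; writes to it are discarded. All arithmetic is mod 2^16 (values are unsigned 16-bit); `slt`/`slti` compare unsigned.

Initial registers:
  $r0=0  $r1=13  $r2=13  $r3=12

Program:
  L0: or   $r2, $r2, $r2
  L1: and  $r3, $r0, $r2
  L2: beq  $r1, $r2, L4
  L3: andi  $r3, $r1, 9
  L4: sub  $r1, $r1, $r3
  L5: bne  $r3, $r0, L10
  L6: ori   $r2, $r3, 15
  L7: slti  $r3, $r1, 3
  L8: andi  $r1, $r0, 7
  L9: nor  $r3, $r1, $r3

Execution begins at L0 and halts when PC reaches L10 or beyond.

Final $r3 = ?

9

  step pc=0: or   $r2, $r2, $r2  regs=(0,13,13,12)
  step pc=1: and  $r3, $r0, $r2  regs=(0,13,13,0)
  step pc=2: beq  $r1, $r2, L4  cond=T  regs=(0,13,13,0)
  step pc=3: andi  $r3, $r1, 9  regs=(0,13,13,9)
  step pc=4: sub  $r1, $r1, $r3  regs=(0,4,13,9)
  step pc=5: bne  $r3, $r0, L10  cond=T  regs=(0,4,13,9)
  step pc=6: ori   $r2, $r3, 15  regs=(0,4,15,9)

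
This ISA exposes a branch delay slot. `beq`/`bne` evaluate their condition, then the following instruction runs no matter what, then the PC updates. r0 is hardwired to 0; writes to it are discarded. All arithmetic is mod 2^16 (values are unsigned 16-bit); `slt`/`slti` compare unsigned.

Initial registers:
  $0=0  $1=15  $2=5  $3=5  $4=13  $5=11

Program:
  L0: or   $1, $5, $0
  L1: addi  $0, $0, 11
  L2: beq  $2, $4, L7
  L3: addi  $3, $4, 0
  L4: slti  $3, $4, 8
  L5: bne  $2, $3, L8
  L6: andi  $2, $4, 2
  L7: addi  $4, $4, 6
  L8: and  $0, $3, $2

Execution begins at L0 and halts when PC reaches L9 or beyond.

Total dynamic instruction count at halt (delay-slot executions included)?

  step pc=0: or   $1, $5, $0  regs=(0,11,5,5,13,11)
  step pc=1: addi  $0, $0, 11  regs=(0,11,5,5,13,11)
  step pc=2: beq  $2, $4, L7  cond=F  regs=(0,11,5,5,13,11)
  step pc=3: addi  $3, $4, 0  regs=(0,11,5,13,13,11)
  step pc=4: slti  $3, $4, 8  regs=(0,11,5,0,13,11)
  step pc=5: bne  $2, $3, L8  cond=T  regs=(0,11,5,0,13,11)
  step pc=6: andi  $2, $4, 2  regs=(0,11,0,0,13,11)
  step pc=8: and  $0, $3, $2  regs=(0,11,0,0,13,11)

8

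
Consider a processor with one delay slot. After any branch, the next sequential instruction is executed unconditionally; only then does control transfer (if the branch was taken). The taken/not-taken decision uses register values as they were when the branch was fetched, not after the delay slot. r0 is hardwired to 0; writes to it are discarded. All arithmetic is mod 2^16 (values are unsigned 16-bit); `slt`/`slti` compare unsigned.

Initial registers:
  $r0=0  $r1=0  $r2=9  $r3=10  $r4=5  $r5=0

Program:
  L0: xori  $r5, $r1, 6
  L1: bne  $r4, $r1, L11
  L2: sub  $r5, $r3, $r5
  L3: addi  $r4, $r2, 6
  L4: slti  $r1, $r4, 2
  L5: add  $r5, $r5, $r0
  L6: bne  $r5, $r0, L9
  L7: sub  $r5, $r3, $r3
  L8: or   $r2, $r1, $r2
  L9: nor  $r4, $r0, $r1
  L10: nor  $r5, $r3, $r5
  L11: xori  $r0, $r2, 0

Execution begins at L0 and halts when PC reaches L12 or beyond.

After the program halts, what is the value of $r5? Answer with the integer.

4

#0 xori  $r5, $r1, 6 ; 0/0/9/10/5/6
#1 bne  $r4, $r1, L11 ; 0/0/9/10/5/6 ; →target
#2 sub  $r5, $r3, $r5 ; 0/0/9/10/5/4
#11 xori  $r0, $r2, 0 ; 0/0/9/10/5/4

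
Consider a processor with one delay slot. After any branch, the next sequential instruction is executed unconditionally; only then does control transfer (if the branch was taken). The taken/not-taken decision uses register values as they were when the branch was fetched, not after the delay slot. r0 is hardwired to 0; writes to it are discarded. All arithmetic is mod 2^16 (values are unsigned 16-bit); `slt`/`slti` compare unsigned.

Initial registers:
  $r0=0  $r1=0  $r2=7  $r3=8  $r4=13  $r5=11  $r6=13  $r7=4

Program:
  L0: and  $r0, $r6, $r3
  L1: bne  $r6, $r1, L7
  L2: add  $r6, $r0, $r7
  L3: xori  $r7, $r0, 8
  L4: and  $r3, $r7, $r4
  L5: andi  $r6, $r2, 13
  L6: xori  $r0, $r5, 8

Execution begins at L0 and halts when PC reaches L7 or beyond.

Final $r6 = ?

4

[0] and  $r0, $r6, $r3  →  {$r0:0, $r1:0, $r2:7, $r3:8, $r4:13, $r5:11, $r6:13, $r7:4}
[1] bne  $r6, $r1, L7  →  {$r0:0, $r1:0, $r2:7, $r3:8, $r4:13, $r5:11, $r6:13, $r7:4}  ⟨branch taken⟩
[2] add  $r6, $r0, $r7  →  {$r0:0, $r1:0, $r2:7, $r3:8, $r4:13, $r5:11, $r6:4, $r7:4}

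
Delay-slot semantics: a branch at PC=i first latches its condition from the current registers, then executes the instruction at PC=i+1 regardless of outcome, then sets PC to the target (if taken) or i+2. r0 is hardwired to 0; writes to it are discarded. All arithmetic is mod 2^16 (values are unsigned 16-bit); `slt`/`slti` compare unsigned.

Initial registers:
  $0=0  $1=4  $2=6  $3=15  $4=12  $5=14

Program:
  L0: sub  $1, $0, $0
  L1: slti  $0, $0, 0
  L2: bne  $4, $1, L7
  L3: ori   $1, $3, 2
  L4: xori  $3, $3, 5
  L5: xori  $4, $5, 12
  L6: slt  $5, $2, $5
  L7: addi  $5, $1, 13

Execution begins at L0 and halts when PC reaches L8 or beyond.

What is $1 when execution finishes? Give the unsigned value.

15

  step pc=0: sub  $1, $0, $0  regs=(0,0,6,15,12,14)
  step pc=1: slti  $0, $0, 0  regs=(0,0,6,15,12,14)
  step pc=2: bne  $4, $1, L7  cond=T  regs=(0,0,6,15,12,14)
  step pc=3: ori   $1, $3, 2  regs=(0,15,6,15,12,14)
  step pc=7: addi  $5, $1, 13  regs=(0,15,6,15,12,28)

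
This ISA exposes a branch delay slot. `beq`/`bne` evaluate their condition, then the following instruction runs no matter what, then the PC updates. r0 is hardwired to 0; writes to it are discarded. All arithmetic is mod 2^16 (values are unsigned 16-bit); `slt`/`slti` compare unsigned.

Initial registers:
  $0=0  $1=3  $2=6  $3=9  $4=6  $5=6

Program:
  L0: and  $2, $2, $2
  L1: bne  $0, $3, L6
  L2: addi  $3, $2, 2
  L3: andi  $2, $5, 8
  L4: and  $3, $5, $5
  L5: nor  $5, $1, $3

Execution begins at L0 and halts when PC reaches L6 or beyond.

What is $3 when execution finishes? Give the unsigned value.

  step pc=0: and  $2, $2, $2  regs=(0,3,6,9,6,6)
  step pc=1: bne  $0, $3, L6  cond=T  regs=(0,3,6,9,6,6)
  step pc=2: addi  $3, $2, 2  regs=(0,3,6,8,6,6)

8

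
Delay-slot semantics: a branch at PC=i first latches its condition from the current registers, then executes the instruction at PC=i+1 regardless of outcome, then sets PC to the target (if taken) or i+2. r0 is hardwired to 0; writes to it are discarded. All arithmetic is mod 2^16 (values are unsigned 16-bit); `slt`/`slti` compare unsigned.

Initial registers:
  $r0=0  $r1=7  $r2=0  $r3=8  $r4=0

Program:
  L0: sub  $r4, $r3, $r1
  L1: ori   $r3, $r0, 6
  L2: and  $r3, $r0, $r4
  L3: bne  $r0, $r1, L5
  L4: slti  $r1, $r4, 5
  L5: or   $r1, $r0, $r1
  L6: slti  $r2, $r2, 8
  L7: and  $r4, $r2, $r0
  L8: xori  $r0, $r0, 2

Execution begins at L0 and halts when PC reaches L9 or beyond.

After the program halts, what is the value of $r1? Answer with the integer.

1

PC=0  sub  $r4, $r3, $r1     | $r0=0 $r1=7 $r2=0 $r3=8 $r4=1
PC=1  ori   $r3, $r0, 6      | $r0=0 $r1=7 $r2=0 $r3=6 $r4=1
PC=2  and  $r3, $r0, $r4     | $r0=0 $r1=7 $r2=0 $r3=0 $r4=1
PC=3  bne  $r0, $r1, L5      | $r0=0 $r1=7 $r2=0 $r3=0 $r4=1  [TAKEN]
PC=4  slti  $r1, $r4, 5      | $r0=0 $r1=1 $r2=0 $r3=0 $r4=1
PC=5  or   $r1, $r0, $r1     | $r0=0 $r1=1 $r2=0 $r3=0 $r4=1
PC=6  slti  $r2, $r2, 8      | $r0=0 $r1=1 $r2=1 $r3=0 $r4=1
PC=7  and  $r4, $r2, $r0     | $r0=0 $r1=1 $r2=1 $r3=0 $r4=0
PC=8  xori  $r0, $r0, 2      | $r0=0 $r1=1 $r2=1 $r3=0 $r4=0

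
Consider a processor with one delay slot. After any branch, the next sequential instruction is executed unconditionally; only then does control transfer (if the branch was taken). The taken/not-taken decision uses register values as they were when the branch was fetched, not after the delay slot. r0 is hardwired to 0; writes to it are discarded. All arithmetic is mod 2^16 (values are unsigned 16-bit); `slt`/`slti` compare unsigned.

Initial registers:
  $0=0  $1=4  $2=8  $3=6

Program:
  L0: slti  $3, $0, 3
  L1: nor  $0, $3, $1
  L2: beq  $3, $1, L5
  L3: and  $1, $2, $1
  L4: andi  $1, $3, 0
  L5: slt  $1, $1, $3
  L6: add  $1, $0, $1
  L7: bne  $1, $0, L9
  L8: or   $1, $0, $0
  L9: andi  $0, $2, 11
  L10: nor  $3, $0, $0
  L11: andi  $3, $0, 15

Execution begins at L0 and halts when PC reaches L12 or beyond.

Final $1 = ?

  step pc=0: slti  $3, $0, 3  regs=(0,4,8,1)
  step pc=1: nor  $0, $3, $1  regs=(0,4,8,1)
  step pc=2: beq  $3, $1, L5  cond=F  regs=(0,4,8,1)
  step pc=3: and  $1, $2, $1  regs=(0,0,8,1)
  step pc=4: andi  $1, $3, 0  regs=(0,0,8,1)
  step pc=5: slt  $1, $1, $3  regs=(0,1,8,1)
  step pc=6: add  $1, $0, $1  regs=(0,1,8,1)
  step pc=7: bne  $1, $0, L9  cond=T  regs=(0,1,8,1)
  step pc=8: or   $1, $0, $0  regs=(0,0,8,1)
  step pc=9: andi  $0, $2, 11  regs=(0,0,8,1)
  step pc=10: nor  $3, $0, $0  regs=(0,0,8,65535)
  step pc=11: andi  $3, $0, 15  regs=(0,0,8,0)

0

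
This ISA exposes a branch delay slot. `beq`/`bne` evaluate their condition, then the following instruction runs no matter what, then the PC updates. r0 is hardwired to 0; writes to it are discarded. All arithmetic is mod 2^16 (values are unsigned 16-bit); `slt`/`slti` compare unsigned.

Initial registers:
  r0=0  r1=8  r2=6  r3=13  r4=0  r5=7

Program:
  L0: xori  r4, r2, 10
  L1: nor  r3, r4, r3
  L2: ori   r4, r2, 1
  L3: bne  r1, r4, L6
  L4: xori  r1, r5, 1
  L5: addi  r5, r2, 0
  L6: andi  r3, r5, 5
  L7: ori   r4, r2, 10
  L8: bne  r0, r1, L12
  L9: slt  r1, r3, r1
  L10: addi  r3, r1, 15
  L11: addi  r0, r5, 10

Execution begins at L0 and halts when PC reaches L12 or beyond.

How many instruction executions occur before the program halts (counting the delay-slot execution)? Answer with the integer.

#0 xori  r4, r2, 10 ; 0/8/6/13/12/7
#1 nor  r3, r4, r3 ; 0/8/6/65522/12/7
#2 ori   r4, r2, 1 ; 0/8/6/65522/7/7
#3 bne  r1, r4, L6 ; 0/8/6/65522/7/7 ; →target
#4 xori  r1, r5, 1 ; 0/6/6/65522/7/7
#6 andi  r3, r5, 5 ; 0/6/6/5/7/7
#7 ori   r4, r2, 10 ; 0/6/6/5/14/7
#8 bne  r0, r1, L12 ; 0/6/6/5/14/7 ; →target
#9 slt  r1, r3, r1 ; 0/1/6/5/14/7

9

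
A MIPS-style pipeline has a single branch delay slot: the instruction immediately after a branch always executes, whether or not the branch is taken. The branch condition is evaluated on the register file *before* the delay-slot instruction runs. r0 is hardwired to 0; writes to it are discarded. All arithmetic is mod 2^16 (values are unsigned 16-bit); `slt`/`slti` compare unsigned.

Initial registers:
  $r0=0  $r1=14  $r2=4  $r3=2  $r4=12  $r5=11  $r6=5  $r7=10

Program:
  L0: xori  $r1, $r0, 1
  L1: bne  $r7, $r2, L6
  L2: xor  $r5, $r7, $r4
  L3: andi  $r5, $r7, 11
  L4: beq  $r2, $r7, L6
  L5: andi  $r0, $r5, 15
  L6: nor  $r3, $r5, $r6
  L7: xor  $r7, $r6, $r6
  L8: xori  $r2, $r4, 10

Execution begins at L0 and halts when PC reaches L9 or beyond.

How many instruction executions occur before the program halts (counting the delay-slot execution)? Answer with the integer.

PC=0  xori  $r1, $r0, 1      | $r0=0 $r1=1 $r2=4 $r3=2 $r4=12 $r5=11 $r6=5 $r7=10
PC=1  bne  $r7, $r2, L6      | $r0=0 $r1=1 $r2=4 $r3=2 $r4=12 $r5=11 $r6=5 $r7=10  [TAKEN]
PC=2  xor  $r5, $r7, $r4     | $r0=0 $r1=1 $r2=4 $r3=2 $r4=12 $r5=6 $r6=5 $r7=10
PC=6  nor  $r3, $r5, $r6     | $r0=0 $r1=1 $r2=4 $r3=65528 $r4=12 $r5=6 $r6=5 $r7=10
PC=7  xor  $r7, $r6, $r6     | $r0=0 $r1=1 $r2=4 $r3=65528 $r4=12 $r5=6 $r6=5 $r7=0
PC=8  xori  $r2, $r4, 10     | $r0=0 $r1=1 $r2=6 $r3=65528 $r4=12 $r5=6 $r6=5 $r7=0

6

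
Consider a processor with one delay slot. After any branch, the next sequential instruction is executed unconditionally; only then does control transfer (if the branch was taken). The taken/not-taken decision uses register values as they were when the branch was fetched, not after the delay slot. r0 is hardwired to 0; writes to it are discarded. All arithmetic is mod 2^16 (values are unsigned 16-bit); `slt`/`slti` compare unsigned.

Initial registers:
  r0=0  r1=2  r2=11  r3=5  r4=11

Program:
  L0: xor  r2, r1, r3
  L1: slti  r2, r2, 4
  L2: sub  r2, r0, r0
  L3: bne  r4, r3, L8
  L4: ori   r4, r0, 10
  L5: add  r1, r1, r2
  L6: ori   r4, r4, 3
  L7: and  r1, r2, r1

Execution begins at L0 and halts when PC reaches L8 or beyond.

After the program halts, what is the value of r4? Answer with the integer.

#0 xor  r2, r1, r3 ; 0/2/7/5/11
#1 slti  r2, r2, 4 ; 0/2/0/5/11
#2 sub  r2, r0, r0 ; 0/2/0/5/11
#3 bne  r4, r3, L8 ; 0/2/0/5/11 ; →target
#4 ori   r4, r0, 10 ; 0/2/0/5/10

10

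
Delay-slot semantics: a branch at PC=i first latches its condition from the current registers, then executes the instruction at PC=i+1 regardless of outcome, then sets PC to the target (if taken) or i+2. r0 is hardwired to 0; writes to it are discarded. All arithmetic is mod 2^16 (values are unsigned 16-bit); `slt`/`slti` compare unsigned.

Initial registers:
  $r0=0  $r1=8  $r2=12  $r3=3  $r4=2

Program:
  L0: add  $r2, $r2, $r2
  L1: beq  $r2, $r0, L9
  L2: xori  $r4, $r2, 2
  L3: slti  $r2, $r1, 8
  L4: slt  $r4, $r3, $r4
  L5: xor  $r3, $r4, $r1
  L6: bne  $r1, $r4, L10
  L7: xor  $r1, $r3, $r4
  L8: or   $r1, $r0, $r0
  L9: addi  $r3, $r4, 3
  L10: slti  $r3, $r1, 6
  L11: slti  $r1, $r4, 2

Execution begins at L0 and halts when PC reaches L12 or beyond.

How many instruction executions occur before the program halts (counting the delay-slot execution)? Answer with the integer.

PC=0  add  $r2, $r2, $r2     | $r0=0 $r1=8 $r2=24 $r3=3 $r4=2
PC=1  beq  $r2, $r0, L9      | $r0=0 $r1=8 $r2=24 $r3=3 $r4=2  [not taken]
PC=2  xori  $r4, $r2, 2      | $r0=0 $r1=8 $r2=24 $r3=3 $r4=26
PC=3  slti  $r2, $r1, 8      | $r0=0 $r1=8 $r2=0 $r3=3 $r4=26
PC=4  slt  $r4, $r3, $r4     | $r0=0 $r1=8 $r2=0 $r3=3 $r4=1
PC=5  xor  $r3, $r4, $r1     | $r0=0 $r1=8 $r2=0 $r3=9 $r4=1
PC=6  bne  $r1, $r4, L10     | $r0=0 $r1=8 $r2=0 $r3=9 $r4=1  [TAKEN]
PC=7  xor  $r1, $r3, $r4     | $r0=0 $r1=8 $r2=0 $r3=9 $r4=1
PC=10 slti  $r3, $r1, 6      | $r0=0 $r1=8 $r2=0 $r3=0 $r4=1
PC=11 slti  $r1, $r4, 2      | $r0=0 $r1=1 $r2=0 $r3=0 $r4=1

10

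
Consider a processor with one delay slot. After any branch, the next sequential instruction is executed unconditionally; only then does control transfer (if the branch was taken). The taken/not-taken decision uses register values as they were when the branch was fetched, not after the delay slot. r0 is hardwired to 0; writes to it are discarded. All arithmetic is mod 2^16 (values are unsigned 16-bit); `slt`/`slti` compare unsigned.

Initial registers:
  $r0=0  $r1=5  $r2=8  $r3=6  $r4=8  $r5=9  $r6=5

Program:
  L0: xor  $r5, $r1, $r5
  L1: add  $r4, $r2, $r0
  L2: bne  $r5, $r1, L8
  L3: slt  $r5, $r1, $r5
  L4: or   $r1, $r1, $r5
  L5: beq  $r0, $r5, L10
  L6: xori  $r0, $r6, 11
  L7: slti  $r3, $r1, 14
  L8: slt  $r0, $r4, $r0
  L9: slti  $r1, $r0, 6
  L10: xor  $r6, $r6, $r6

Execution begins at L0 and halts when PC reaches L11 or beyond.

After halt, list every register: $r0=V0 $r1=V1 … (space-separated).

  step pc=0: xor  $r5, $r1, $r5  regs=(0,5,8,6,8,12,5)
  step pc=1: add  $r4, $r2, $r0  regs=(0,5,8,6,8,12,5)
  step pc=2: bne  $r5, $r1, L8  cond=T  regs=(0,5,8,6,8,12,5)
  step pc=3: slt  $r5, $r1, $r5  regs=(0,5,8,6,8,1,5)
  step pc=8: slt  $r0, $r4, $r0  regs=(0,5,8,6,8,1,5)
  step pc=9: slti  $r1, $r0, 6  regs=(0,1,8,6,8,1,5)
  step pc=10: xor  $r6, $r6, $r6  regs=(0,1,8,6,8,1,0)

$r0=0 $r1=1 $r2=8 $r3=6 $r4=8 $r5=1 $r6=0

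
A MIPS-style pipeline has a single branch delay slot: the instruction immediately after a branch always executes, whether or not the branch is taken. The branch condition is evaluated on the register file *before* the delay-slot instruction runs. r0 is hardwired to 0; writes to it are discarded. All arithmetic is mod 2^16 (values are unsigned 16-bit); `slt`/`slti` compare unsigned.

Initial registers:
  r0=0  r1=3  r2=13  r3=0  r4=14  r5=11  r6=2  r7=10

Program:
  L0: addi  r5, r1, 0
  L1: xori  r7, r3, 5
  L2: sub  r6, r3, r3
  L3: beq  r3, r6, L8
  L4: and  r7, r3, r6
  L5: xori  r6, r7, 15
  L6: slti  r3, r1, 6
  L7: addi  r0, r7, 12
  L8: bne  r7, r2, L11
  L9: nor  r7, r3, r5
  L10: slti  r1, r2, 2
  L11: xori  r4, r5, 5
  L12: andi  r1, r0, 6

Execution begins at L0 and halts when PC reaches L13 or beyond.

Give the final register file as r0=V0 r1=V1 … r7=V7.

r0=0 r1=0 r2=13 r3=0 r4=6 r5=3 r6=0 r7=65532

[0] addi  r5, r1, 0  →  {r0:0, r1:3, r2:13, r3:0, r4:14, r5:3, r6:2, r7:10}
[1] xori  r7, r3, 5  →  {r0:0, r1:3, r2:13, r3:0, r4:14, r5:3, r6:2, r7:5}
[2] sub  r6, r3, r3  →  {r0:0, r1:3, r2:13, r3:0, r4:14, r5:3, r6:0, r7:5}
[3] beq  r3, r6, L8  →  {r0:0, r1:3, r2:13, r3:0, r4:14, r5:3, r6:0, r7:5}  ⟨branch taken⟩
[4] and  r7, r3, r6  →  {r0:0, r1:3, r2:13, r3:0, r4:14, r5:3, r6:0, r7:0}
[8] bne  r7, r2, L11  →  {r0:0, r1:3, r2:13, r3:0, r4:14, r5:3, r6:0, r7:0}  ⟨branch taken⟩
[9] nor  r7, r3, r5  →  {r0:0, r1:3, r2:13, r3:0, r4:14, r5:3, r6:0, r7:65532}
[11] xori  r4, r5, 5  →  {r0:0, r1:3, r2:13, r3:0, r4:6, r5:3, r6:0, r7:65532}
[12] andi  r1, r0, 6  →  {r0:0, r1:0, r2:13, r3:0, r4:6, r5:3, r6:0, r7:65532}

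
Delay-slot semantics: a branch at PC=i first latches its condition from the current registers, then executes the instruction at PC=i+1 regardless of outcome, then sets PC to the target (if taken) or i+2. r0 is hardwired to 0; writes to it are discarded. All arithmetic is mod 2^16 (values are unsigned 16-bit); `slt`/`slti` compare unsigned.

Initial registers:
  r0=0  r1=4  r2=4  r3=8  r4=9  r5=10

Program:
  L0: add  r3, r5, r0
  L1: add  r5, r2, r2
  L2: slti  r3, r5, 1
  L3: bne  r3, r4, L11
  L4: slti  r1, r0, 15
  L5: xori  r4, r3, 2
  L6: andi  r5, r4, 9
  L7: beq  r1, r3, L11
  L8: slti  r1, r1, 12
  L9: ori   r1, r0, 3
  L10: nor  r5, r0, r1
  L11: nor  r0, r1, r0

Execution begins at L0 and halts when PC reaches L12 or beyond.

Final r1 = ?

#0 add  r3, r5, r0 ; 0/4/4/10/9/10
#1 add  r5, r2, r2 ; 0/4/4/10/9/8
#2 slti  r3, r5, 1 ; 0/4/4/0/9/8
#3 bne  r3, r4, L11 ; 0/4/4/0/9/8 ; →target
#4 slti  r1, r0, 15 ; 0/1/4/0/9/8
#11 nor  r0, r1, r0 ; 0/1/4/0/9/8

1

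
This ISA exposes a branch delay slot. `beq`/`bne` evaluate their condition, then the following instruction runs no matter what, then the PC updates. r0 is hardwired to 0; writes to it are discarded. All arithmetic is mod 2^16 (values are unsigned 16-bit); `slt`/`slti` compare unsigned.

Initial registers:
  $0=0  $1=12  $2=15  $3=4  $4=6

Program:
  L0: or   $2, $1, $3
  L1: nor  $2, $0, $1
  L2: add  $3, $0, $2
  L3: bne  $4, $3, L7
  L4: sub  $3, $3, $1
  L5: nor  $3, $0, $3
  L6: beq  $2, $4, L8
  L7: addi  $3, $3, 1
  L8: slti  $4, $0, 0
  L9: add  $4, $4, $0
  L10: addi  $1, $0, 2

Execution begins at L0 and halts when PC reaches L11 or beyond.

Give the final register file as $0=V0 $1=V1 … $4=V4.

[0] or   $2, $1, $3  →  {$0:0, $1:12, $2:12, $3:4, $4:6}
[1] nor  $2, $0, $1  →  {$0:0, $1:12, $2:65523, $3:4, $4:6}
[2] add  $3, $0, $2  →  {$0:0, $1:12, $2:65523, $3:65523, $4:6}
[3] bne  $4, $3, L7  →  {$0:0, $1:12, $2:65523, $3:65523, $4:6}  ⟨branch taken⟩
[4] sub  $3, $3, $1  →  {$0:0, $1:12, $2:65523, $3:65511, $4:6}
[7] addi  $3, $3, 1  →  {$0:0, $1:12, $2:65523, $3:65512, $4:6}
[8] slti  $4, $0, 0  →  {$0:0, $1:12, $2:65523, $3:65512, $4:0}
[9] add  $4, $4, $0  →  {$0:0, $1:12, $2:65523, $3:65512, $4:0}
[10] addi  $1, $0, 2  →  {$0:0, $1:2, $2:65523, $3:65512, $4:0}

$0=0 $1=2 $2=65523 $3=65512 $4=0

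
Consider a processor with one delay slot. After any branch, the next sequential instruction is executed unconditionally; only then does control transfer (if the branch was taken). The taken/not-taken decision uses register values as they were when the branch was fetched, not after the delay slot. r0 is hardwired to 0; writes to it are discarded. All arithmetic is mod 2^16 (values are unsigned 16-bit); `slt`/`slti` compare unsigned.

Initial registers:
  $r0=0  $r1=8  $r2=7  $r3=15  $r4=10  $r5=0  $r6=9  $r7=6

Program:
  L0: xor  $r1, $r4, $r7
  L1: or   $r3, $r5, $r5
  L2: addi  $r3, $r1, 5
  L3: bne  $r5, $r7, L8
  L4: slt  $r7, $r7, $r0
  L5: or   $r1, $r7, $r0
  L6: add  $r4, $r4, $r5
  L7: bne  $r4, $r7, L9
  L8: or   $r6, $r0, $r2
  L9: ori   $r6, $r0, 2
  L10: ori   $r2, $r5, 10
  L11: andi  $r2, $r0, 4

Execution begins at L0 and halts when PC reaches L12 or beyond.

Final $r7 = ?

0

[0] xor  $r1, $r4, $r7  →  {$r0:0, $r1:12, $r2:7, $r3:15, $r4:10, $r5:0, $r6:9, $r7:6}
[1] or   $r3, $r5, $r5  →  {$r0:0, $r1:12, $r2:7, $r3:0, $r4:10, $r5:0, $r6:9, $r7:6}
[2] addi  $r3, $r1, 5  →  {$r0:0, $r1:12, $r2:7, $r3:17, $r4:10, $r5:0, $r6:9, $r7:6}
[3] bne  $r5, $r7, L8  →  {$r0:0, $r1:12, $r2:7, $r3:17, $r4:10, $r5:0, $r6:9, $r7:6}  ⟨branch taken⟩
[4] slt  $r7, $r7, $r0  →  {$r0:0, $r1:12, $r2:7, $r3:17, $r4:10, $r5:0, $r6:9, $r7:0}
[8] or   $r6, $r0, $r2  →  {$r0:0, $r1:12, $r2:7, $r3:17, $r4:10, $r5:0, $r6:7, $r7:0}
[9] ori   $r6, $r0, 2  →  {$r0:0, $r1:12, $r2:7, $r3:17, $r4:10, $r5:0, $r6:2, $r7:0}
[10] ori   $r2, $r5, 10  →  {$r0:0, $r1:12, $r2:10, $r3:17, $r4:10, $r5:0, $r6:2, $r7:0}
[11] andi  $r2, $r0, 4  →  {$r0:0, $r1:12, $r2:0, $r3:17, $r4:10, $r5:0, $r6:2, $r7:0}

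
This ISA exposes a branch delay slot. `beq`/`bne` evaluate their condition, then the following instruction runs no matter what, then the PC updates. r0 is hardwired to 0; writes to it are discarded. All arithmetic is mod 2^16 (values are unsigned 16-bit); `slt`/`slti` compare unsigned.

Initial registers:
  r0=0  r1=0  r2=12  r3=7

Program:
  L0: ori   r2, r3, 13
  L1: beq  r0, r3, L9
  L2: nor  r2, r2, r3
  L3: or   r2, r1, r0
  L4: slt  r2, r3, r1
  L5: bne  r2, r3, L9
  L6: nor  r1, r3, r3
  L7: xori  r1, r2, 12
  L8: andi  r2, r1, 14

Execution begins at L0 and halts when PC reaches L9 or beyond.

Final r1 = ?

65528

#0 ori   r2, r3, 13 ; 0/0/15/7
#1 beq  r0, r3, L9 ; 0/0/15/7 ; →fallthru
#2 nor  r2, r2, r3 ; 0/0/65520/7
#3 or   r2, r1, r0 ; 0/0/0/7
#4 slt  r2, r3, r1 ; 0/0/0/7
#5 bne  r2, r3, L9 ; 0/0/0/7 ; →target
#6 nor  r1, r3, r3 ; 0/65528/0/7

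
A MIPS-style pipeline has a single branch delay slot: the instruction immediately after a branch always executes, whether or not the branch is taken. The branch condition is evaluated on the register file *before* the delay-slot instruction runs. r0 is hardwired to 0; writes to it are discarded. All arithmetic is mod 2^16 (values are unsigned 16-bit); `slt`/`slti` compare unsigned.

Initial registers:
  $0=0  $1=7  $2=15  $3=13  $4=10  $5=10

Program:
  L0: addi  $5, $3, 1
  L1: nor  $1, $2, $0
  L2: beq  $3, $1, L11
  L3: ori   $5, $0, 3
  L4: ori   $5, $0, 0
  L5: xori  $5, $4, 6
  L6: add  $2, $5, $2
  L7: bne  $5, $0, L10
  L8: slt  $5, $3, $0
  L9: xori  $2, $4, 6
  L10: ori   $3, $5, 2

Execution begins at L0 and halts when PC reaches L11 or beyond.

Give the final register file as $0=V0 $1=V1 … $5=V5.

$0=0 $1=65520 $2=27 $3=2 $4=10 $5=0

PC=0  addi  $5, $3, 1        | $0=0 $1=7 $2=15 $3=13 $4=10 $5=14
PC=1  nor  $1, $2, $0        | $0=0 $1=65520 $2=15 $3=13 $4=10 $5=14
PC=2  beq  $3, $1, L11       | $0=0 $1=65520 $2=15 $3=13 $4=10 $5=14  [not taken]
PC=3  ori   $5, $0, 3        | $0=0 $1=65520 $2=15 $3=13 $4=10 $5=3
PC=4  ori   $5, $0, 0        | $0=0 $1=65520 $2=15 $3=13 $4=10 $5=0
PC=5  xori  $5, $4, 6        | $0=0 $1=65520 $2=15 $3=13 $4=10 $5=12
PC=6  add  $2, $5, $2        | $0=0 $1=65520 $2=27 $3=13 $4=10 $5=12
PC=7  bne  $5, $0, L10       | $0=0 $1=65520 $2=27 $3=13 $4=10 $5=12  [TAKEN]
PC=8  slt  $5, $3, $0        | $0=0 $1=65520 $2=27 $3=13 $4=10 $5=0
PC=10 ori   $3, $5, 2        | $0=0 $1=65520 $2=27 $3=2 $4=10 $5=0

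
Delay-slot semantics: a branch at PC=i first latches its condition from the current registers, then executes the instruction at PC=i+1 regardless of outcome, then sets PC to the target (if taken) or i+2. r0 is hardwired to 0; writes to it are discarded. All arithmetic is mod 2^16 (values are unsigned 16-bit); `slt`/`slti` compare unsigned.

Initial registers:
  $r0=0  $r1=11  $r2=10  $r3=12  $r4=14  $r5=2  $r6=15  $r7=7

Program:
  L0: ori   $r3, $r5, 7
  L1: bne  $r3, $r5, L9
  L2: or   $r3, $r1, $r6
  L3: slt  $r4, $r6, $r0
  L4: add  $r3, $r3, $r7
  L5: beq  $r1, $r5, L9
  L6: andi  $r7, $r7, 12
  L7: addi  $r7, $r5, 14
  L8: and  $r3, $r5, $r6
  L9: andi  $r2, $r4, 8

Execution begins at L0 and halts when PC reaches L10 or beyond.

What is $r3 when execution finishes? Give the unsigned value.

[0] ori   $r3, $r5, 7  →  {$r0:0, $r1:11, $r2:10, $r3:7, $r4:14, $r5:2, $r6:15, $r7:7}
[1] bne  $r3, $r5, L9  →  {$r0:0, $r1:11, $r2:10, $r3:7, $r4:14, $r5:2, $r6:15, $r7:7}  ⟨branch taken⟩
[2] or   $r3, $r1, $r6  →  {$r0:0, $r1:11, $r2:10, $r3:15, $r4:14, $r5:2, $r6:15, $r7:7}
[9] andi  $r2, $r4, 8  →  {$r0:0, $r1:11, $r2:8, $r3:15, $r4:14, $r5:2, $r6:15, $r7:7}

15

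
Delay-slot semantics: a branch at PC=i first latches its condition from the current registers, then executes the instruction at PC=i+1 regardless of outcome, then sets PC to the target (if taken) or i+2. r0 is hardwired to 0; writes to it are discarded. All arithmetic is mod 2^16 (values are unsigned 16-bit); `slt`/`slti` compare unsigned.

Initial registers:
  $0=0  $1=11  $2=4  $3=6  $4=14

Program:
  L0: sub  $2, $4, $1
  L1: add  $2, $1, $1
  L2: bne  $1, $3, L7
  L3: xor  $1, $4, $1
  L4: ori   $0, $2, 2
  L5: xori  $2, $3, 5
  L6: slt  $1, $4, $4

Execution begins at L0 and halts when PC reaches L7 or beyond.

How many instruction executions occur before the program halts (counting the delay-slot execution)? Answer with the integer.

[0] sub  $2, $4, $1  →  {$0:0, $1:11, $2:3, $3:6, $4:14}
[1] add  $2, $1, $1  →  {$0:0, $1:11, $2:22, $3:6, $4:14}
[2] bne  $1, $3, L7  →  {$0:0, $1:11, $2:22, $3:6, $4:14}  ⟨branch taken⟩
[3] xor  $1, $4, $1  →  {$0:0, $1:5, $2:22, $3:6, $4:14}

4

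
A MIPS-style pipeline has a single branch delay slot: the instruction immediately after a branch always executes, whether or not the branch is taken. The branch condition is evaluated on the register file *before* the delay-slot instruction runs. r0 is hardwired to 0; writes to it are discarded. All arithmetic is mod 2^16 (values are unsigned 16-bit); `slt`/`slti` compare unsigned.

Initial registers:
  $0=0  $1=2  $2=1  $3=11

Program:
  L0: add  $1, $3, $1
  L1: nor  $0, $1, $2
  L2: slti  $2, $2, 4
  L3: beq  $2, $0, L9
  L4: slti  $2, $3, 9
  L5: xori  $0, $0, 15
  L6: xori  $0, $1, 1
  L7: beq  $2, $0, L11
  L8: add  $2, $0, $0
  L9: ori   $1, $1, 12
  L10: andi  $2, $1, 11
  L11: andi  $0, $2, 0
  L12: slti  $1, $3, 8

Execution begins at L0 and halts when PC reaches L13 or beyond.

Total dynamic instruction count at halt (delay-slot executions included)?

11

#0 add  $1, $3, $1 ; 0/13/1/11
#1 nor  $0, $1, $2 ; 0/13/1/11
#2 slti  $2, $2, 4 ; 0/13/1/11
#3 beq  $2, $0, L9 ; 0/13/1/11 ; →fallthru
#4 slti  $2, $3, 9 ; 0/13/0/11
#5 xori  $0, $0, 15 ; 0/13/0/11
#6 xori  $0, $1, 1 ; 0/13/0/11
#7 beq  $2, $0, L11 ; 0/13/0/11 ; →target
#8 add  $2, $0, $0 ; 0/13/0/11
#11 andi  $0, $2, 0 ; 0/13/0/11
#12 slti  $1, $3, 8 ; 0/0/0/11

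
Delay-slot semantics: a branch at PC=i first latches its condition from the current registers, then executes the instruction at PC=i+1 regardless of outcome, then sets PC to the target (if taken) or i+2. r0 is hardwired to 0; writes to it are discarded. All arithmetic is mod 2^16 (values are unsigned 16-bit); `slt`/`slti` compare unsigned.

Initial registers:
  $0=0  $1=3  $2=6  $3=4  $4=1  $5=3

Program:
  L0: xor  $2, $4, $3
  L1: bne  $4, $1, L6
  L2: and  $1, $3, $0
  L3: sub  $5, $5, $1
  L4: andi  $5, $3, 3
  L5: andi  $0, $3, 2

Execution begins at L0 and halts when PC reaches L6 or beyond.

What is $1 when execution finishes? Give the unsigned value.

0

[0] xor  $2, $4, $3  →  {$0:0, $1:3, $2:5, $3:4, $4:1, $5:3}
[1] bne  $4, $1, L6  →  {$0:0, $1:3, $2:5, $3:4, $4:1, $5:3}  ⟨branch taken⟩
[2] and  $1, $3, $0  →  {$0:0, $1:0, $2:5, $3:4, $4:1, $5:3}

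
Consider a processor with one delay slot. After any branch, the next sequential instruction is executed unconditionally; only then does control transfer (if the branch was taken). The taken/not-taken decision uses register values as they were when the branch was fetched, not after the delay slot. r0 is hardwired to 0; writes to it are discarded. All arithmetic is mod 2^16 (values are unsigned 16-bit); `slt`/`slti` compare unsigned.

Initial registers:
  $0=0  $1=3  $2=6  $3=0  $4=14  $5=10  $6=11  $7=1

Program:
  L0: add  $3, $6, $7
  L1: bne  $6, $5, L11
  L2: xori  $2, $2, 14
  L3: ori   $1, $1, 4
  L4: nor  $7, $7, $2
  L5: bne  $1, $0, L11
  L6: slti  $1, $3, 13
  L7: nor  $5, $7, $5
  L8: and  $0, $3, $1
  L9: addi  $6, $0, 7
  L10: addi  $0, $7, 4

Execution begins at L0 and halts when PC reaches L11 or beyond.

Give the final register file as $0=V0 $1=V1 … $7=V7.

$0=0 $1=3 $2=8 $3=12 $4=14 $5=10 $6=11 $7=1

  step pc=0: add  $3, $6, $7  regs=(0,3,6,12,14,10,11,1)
  step pc=1: bne  $6, $5, L11  cond=T  regs=(0,3,6,12,14,10,11,1)
  step pc=2: xori  $2, $2, 14  regs=(0,3,8,12,14,10,11,1)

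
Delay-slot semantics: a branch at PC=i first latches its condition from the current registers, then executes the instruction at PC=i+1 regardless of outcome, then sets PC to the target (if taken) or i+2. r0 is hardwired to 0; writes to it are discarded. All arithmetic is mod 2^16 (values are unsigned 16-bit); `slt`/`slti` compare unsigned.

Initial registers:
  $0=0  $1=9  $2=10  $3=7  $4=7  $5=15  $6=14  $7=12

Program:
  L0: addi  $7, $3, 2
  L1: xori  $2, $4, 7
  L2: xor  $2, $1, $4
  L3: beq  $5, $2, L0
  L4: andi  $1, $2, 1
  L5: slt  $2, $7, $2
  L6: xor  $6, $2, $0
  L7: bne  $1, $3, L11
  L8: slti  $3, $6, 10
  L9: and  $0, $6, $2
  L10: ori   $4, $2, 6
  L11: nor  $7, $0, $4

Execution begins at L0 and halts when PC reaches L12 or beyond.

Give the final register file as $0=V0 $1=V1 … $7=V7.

[0] addi  $7, $3, 2  →  {$0:0, $1:9, $2:10, $3:7, $4:7, $5:15, $6:14, $7:9}
[1] xori  $2, $4, 7  →  {$0:0, $1:9, $2:0, $3:7, $4:7, $5:15, $6:14, $7:9}
[2] xor  $2, $1, $4  →  {$0:0, $1:9, $2:14, $3:7, $4:7, $5:15, $6:14, $7:9}
[3] beq  $5, $2, L0  →  {$0:0, $1:9, $2:14, $3:7, $4:7, $5:15, $6:14, $7:9}  ⟨branch fallthrough⟩
[4] andi  $1, $2, 1  →  {$0:0, $1:0, $2:14, $3:7, $4:7, $5:15, $6:14, $7:9}
[5] slt  $2, $7, $2  →  {$0:0, $1:0, $2:1, $3:7, $4:7, $5:15, $6:14, $7:9}
[6] xor  $6, $2, $0  →  {$0:0, $1:0, $2:1, $3:7, $4:7, $5:15, $6:1, $7:9}
[7] bne  $1, $3, L11  →  {$0:0, $1:0, $2:1, $3:7, $4:7, $5:15, $6:1, $7:9}  ⟨branch taken⟩
[8] slti  $3, $6, 10  →  {$0:0, $1:0, $2:1, $3:1, $4:7, $5:15, $6:1, $7:9}
[11] nor  $7, $0, $4  →  {$0:0, $1:0, $2:1, $3:1, $4:7, $5:15, $6:1, $7:65528}

$0=0 $1=0 $2=1 $3=1 $4=7 $5=15 $6=1 $7=65528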